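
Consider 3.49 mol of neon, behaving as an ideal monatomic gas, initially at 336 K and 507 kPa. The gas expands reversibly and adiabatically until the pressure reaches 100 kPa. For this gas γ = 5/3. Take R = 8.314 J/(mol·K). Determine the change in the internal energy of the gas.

V₁ = nRT₁/P₁ = 3.49×8.314×336/507 = 19.2 L.
Adiabatic: T₂/T₁ = (P₂/P₁)^((γ−1)/γ) ⇒ T₂ = 336×(0.197)^0.400 = 176 K; V₂ = 50.9 L.
For an ideal gas ΔU = nCvΔT with Cv = (3/2)R = 12.5 J/(mol·K).
ΔU = 3.49×12.5×(176−336) = -6980 J.

-6980 J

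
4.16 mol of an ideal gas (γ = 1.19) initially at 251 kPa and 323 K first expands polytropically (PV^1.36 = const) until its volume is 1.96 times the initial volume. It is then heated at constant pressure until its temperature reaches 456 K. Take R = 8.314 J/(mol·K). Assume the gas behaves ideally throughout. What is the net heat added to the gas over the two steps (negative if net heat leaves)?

V₁ = nRT₁/P₁ = 4.16×8.314×323/251 = 44.5 L.
Step 1 — Polytropic n=1.36: T₂ = T₁(V₁/V₂)^(n−1) = 323×(0.510)^0.36 = 254 K; P₂ = P₁(V₁/V₂)^n = 101 kPa.
W = (P₁V₁−P₂V₂)/(n−1) = (251×44.5−101×87.2)/0.36 = 6680 J.
ΔU = nCvΔT = 4.16×43.8×(254−323) = -12600 J.
Q = ΔU + W = -5970 J.
State after step 1: P = 101 kPa, V = 87.2 L, T = 254 K.
Step 2 — Isobaric: P stays 101 kPa; V/T = const ⇒ T₂ = 456 K, V₂ = 157 L.
W = PΔV = 101×(157−87.2) kPa·L = 7000 J.
ΔU = nCvΔT = 4.16×43.8×(456−254) = 36900 J.
Q = ΔU + W = nCpΔT = 43900 J.
Net over both steps: W = 13700 J, Q = 37900 J, ΔU = 24200 J.

37900 J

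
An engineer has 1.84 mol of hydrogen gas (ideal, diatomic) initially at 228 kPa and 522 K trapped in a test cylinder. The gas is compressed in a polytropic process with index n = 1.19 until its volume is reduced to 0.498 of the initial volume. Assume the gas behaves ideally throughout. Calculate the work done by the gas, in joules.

-5950 J

V₁ = nRT₁/P₁ = 1.84×8.314×522/228 = 35.0 L.
Polytropic n=1.19: T₂ = T₁(V₁/V₂)^(n−1) = 522×(2.01)^0.19 = 596 K; P₂ = P₁(V₁/V₂)^n = 523 kPa.
W = (P₁V₁−P₂V₂)/(n−1) = (228×35.0−523×17.4)/0.19 = -5950 J.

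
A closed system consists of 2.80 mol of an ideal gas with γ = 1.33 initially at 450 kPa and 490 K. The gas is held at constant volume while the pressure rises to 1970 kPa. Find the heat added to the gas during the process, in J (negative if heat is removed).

117000 J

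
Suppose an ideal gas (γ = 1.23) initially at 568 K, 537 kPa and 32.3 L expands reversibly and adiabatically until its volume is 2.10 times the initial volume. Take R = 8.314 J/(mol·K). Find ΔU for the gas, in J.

n = P₁V₁/(RT₁) = 537×32.3/(8.314×568) = 3.67 mol.
Adiabatic: TV^(γ−1) = const ⇒ T₂ = 568×(0.476)^0.230 = 479 K; PV^γ = const ⇒ P₂ = 216 kPa.
For an ideal gas ΔU = nCvΔT with Cv = R/(γ−1) = 36.1 J/(mol·K).
ΔU = 3.67×36.1×(479−568) = -11800 J.

-11800 J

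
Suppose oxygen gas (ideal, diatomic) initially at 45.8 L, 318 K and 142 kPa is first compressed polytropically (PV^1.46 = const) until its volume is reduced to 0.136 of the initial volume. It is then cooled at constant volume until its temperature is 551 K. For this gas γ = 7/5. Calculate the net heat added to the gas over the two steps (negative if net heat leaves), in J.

n = P₁V₁/(RT₁) = 142×45.8/(8.314×318) = 2.46 mol.
Step 1 — Polytropic n=1.46: T₂ = T₁(V₁/V₂)^(n−1) = 318×(7.35)^0.46 = 796 K; P₂ = P₁(V₁/V₂)^n = 2610 kPa.
W = (P₁V₁−P₂V₂)/(n−1) = (142×45.8−2610×6.23)/0.46 = -21300 J.
ΔU = nCvΔT = 2.46×20.8×(796−318) = 24400 J.
Q = ΔU + W = 3190 J.
State after step 1: P = 2610 kPa, V = 6.23 L, T = 796 K.
Step 2 — Isochoric: V stays 6.23 L; P/T = const ⇒ T₂ = 551 K, P₂ = 1810 kPa.
W = 0 (no volume change).
ΔU = nCvΔT = 2.46×20.8×(551−796) = -12500 J.
Q = ΔU = -12500 J.
Net over both steps: W = -21300 J, Q = -9350 J, ΔU = 11900 J.

-9350 J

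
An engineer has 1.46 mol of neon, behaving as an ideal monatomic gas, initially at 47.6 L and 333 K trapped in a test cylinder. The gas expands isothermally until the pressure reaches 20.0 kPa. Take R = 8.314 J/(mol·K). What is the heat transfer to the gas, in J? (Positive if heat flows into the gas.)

5840 J

P₁ = nRT₁/V₁ = 1.46×8.314×333/47.6 = 84.9 kPa.
Isothermal: T stays 333 K; PV = const ⇒ V₂ = 202 L, P₂ = 20.0 kPa.
ΔU = 0 (ideal gas, T constant).
W = nRT ln(V₂/V₁) = 1.46×8.314×333×ln(4.25) = 5840 J.
Q = ΔU + W = 5840 J.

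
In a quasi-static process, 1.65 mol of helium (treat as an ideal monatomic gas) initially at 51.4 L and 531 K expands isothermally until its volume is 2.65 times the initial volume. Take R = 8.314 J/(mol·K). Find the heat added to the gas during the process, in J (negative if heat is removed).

7100 J

P₁ = nRT₁/V₁ = 1.65×8.314×531/51.4 = 142 kPa.
Isothermal: T stays 531 K; PV = const ⇒ V₂ = 136 L, P₂ = 53.5 kPa.
ΔU = 0 (ideal gas, T constant).
W = nRT ln(V₂/V₁) = 1.65×8.314×531×ln(2.65) = 7100 J.
Q = ΔU + W = 7100 J.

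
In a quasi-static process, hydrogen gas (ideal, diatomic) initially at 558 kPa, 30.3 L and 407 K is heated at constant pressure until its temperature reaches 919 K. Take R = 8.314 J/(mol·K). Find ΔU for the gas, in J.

53200 J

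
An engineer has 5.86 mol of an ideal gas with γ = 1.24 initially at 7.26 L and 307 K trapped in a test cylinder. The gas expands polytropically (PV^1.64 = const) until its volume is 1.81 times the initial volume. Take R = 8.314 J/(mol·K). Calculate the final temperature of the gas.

210 K

P₁ = nRT₁/V₁ = 5.86×8.314×307/7.26 = 2060 kPa.
Polytropic n=1.64: T₂ = T₁(V₁/V₂)^(n−1) = 307×(0.552)^0.64 = 210 K; P₂ = P₁(V₁/V₂)^n = 779 kPa.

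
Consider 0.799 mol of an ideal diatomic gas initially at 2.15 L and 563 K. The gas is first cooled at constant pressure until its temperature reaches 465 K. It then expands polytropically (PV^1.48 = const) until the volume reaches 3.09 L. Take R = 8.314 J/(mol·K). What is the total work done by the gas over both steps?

P₁ = nRT₁/V₁ = 0.799×8.314×563/2.15 = 1740 kPa.
Step 1 — Isobaric: P stays 1740 kPa; V/T = const ⇒ T₂ = 465 K, V₂ = 1.78 L.
W = PΔV = 1740×(1.78−2.15) kPa·L = -651 J.
ΔU = nCvΔT = 0.799×20.8×(465−563) = -1630 J.
Q = ΔU + W = nCpΔT = -2280 J.
State after step 1: P = 1740 kPa, V = 1.78 L, T = 465 K.
Step 2 — Polytropic n=1.48: T₂ = T₁(V₁/V₂)^(n−1) = 465×(0.575)^0.48 = 356 K; P₂ = P₁(V₁/V₂)^n = 766 kPa.
W = (P₁V₁−P₂V₂)/(n−1) = (1740×1.78−766×3.09)/0.48 = 1500 J.
ΔU = nCvΔT = 0.799×20.8×(356−465) = -1800 J.
Q = ΔU + W = -301 J.
Net over both steps: W = 852 J, Q = -2580 J, ΔU = -3430 J.

852 J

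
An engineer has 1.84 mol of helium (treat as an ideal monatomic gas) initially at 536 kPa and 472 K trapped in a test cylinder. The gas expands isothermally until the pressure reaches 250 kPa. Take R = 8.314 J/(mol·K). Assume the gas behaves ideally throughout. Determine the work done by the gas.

5510 J

V₁ = nRT₁/P₁ = 1.84×8.314×472/536 = 13.5 L.
Isothermal: T stays 472 K; PV = const ⇒ V₂ = 28.9 L, P₂ = 250 kPa.
W = nRT ln(V₂/V₁) = 1.84×8.314×472×ln(2.14) = 5510 J.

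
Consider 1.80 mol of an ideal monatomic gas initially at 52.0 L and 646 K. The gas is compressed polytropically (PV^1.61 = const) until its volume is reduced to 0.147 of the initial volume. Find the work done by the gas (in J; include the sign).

-35200 J

P₁ = nRT₁/V₁ = 1.80×8.314×646/52.0 = 186 kPa.
Polytropic n=1.61: T₂ = T₁(V₁/V₂)^(n−1) = 646×(6.80)^0.61 = 2080 K; P₂ = P₁(V₁/V₂)^n = 4070 kPa.
W = (P₁V₁−P₂V₂)/(n−1) = (186×52.0−4070×7.64)/0.61 = -35200 J.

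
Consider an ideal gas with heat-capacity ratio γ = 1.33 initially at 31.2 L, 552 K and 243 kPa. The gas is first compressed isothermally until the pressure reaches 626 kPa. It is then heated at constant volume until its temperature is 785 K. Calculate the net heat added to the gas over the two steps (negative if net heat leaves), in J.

2520 J

n = P₁V₁/(RT₁) = 243×31.2/(8.314×552) = 1.65 mol.
Step 1 — Isothermal: T stays 552 K; PV = const ⇒ V₂ = 12.1 L, P₂ = 626 kPa.
ΔU = 0 (ideal gas, T constant).
W = nRT ln(V₂/V₁) = 1.65×8.314×552×ln(0.388) = -7170 J.
Q = ΔU + W = -7170 J.
State after step 1: P = 626 kPa, V = 12.1 L, T = 552 K.
Step 2 — Isochoric: V stays 12.1 L; P/T = const ⇒ T₂ = 785 K, P₂ = 890 kPa.
W = 0 (no volume change).
ΔU = nCvΔT = 1.65×25.2×(785−552) = 9700 J.
Q = ΔU = 9700 J.
Net over both steps: W = -7170 J, Q = 2520 J, ΔU = 9700 J.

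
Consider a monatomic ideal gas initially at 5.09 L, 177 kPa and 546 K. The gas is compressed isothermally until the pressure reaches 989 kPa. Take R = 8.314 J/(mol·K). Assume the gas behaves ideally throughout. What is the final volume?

0.911 L

Isothermal: T stays 546 K; PV = const ⇒ V₂ = 0.911 L, P₂ = 989 kPa.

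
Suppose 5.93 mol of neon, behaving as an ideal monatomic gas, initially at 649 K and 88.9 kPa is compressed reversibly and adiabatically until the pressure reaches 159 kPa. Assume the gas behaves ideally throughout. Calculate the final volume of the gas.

V₁ = nRT₁/P₁ = 5.93×8.314×649/88.9 = 360 L.
Adiabatic: T₂/T₁ = (P₂/P₁)^((γ−1)/γ) ⇒ T₂ = 649×(1.79)^0.400 = 819 K; V₂ = 254 L.

254 L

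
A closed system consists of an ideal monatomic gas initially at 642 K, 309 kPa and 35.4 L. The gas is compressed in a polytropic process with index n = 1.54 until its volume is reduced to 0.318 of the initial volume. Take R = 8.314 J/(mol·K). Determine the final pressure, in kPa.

Polytropic n=1.54: T₂ = T₁(V₁/V₂)^(n−1) = 642×(3.14)^0.54 = 1190 K; P₂ = P₁(V₁/V₂)^n = 1800 kPa.

1800 kPa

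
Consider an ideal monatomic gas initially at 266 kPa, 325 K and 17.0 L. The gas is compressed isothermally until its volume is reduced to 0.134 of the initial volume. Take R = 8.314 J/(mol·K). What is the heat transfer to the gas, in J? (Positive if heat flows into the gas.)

n = P₁V₁/(RT₁) = 266×17.0/(8.314×325) = 1.67 mol.
Isothermal: T stays 325 K; PV = const ⇒ V₂ = 2.28 L, P₂ = 1990 kPa.
ΔU = 0 (ideal gas, T constant).
W = nRT ln(V₂/V₁) = 1.67×8.314×325×ln(0.134) = -9090 J.
Q = ΔU + W = -9090 J.

-9090 J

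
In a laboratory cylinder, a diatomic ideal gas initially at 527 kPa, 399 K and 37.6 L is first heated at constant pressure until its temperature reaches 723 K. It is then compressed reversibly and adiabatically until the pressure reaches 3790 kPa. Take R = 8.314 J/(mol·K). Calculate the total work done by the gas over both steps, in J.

n = P₁V₁/(RT₁) = 527×37.6/(8.314×399) = 5.97 mol.
Step 1 — Isobaric: P stays 527 kPa; V/T = const ⇒ T₂ = 723 K, V₂ = 68.1 L.
W = PΔV = 527×(68.1−37.6) kPa·L = 16100 J.
ΔU = nCvΔT = 5.97×20.8×(723−399) = 40200 J.
Q = ΔU + W = nCpΔT = 56300 J.
State after step 1: P = 527 kPa, V = 68.1 L, T = 723 K.
Step 2 — Adiabatic: T₂/T₁ = (P₂/P₁)^((γ−1)/γ) ⇒ T₂ = 723×(7.19)^0.286 = 1270 K; V₂ = 16.6 L.
ΔU = nCvΔT = 5.97×20.8×(1270−723) = 68000 J.
Q = 0 for an adiabatic process, so W = −ΔU = -68000 J.
Net over both steps: W = -51900 J, Q = 56300 J, ΔU = 108000 J.

-51900 J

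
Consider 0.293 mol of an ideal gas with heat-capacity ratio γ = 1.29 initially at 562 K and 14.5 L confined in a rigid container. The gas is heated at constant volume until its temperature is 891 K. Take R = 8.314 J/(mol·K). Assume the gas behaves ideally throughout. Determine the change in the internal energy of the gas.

2760 J

P₁ = nRT₁/V₁ = 0.293×8.314×562/14.5 = 94.4 kPa.
Isochoric: V stays 14.5 L; P/T = const ⇒ T₂ = 891 K, P₂ = 150 kPa.
For an ideal gas ΔU = nCvΔT with Cv = R/(γ−1) = 28.7 J/(mol·K).
ΔU = 0.293×28.7×(891−562) = 2760 J.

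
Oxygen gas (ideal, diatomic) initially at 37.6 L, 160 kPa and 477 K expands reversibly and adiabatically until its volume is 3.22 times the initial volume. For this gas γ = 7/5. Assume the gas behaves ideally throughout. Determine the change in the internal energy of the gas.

-5620 J

n = P₁V₁/(RT₁) = 160×37.6/(8.314×477) = 1.52 mol.
Adiabatic: TV^(γ−1) = const ⇒ T₂ = 477×(0.311)^0.400 = 299 K; PV^γ = const ⇒ P₂ = 31.1 kPa.
For an ideal gas ΔU = nCvΔT with Cv = (5/2)R = 20.8 J/(mol·K).
ΔU = 1.52×20.8×(299−477) = -5620 J.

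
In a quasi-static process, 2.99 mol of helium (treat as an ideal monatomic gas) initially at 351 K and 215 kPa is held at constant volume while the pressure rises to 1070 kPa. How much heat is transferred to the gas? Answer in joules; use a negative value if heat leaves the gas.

V₁ = nRT₁/P₁ = 2.99×8.314×351/215 = 40.6 L.
Isochoric: V stays 40.6 L; P/T = const ⇒ T₂ = 1750 K, P₂ = 1070 kPa.
W = 0 (no volume change).
ΔU = nCvΔT = 2.99×12.5×(1750−351) = 52000 J.
Q = ΔU = 52000 J.

52000 J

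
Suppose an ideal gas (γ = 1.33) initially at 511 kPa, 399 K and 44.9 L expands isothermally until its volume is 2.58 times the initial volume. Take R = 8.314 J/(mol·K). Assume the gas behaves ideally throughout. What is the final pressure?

Isothermal: T stays 399 K; PV = const ⇒ V₂ = 116 L, P₂ = 198 kPa.

198 kPa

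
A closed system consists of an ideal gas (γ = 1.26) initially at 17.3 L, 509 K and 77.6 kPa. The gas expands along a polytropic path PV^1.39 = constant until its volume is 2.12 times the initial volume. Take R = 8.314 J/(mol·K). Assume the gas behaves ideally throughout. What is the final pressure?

27.3 kPa

Polytropic n=1.39: T₂ = T₁(V₁/V₂)^(n−1) = 509×(0.472)^0.39 = 380 K; P₂ = P₁(V₁/V₂)^n = 27.3 kPa.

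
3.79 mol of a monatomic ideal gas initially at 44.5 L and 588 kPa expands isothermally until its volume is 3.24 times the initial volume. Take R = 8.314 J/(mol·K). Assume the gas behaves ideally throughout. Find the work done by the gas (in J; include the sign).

T₁ = P₁V₁/(nR) = 588×44.5/(3.79×8.314) = 830 K.
Isothermal: T stays 830 K; PV = const ⇒ V₂ = 144 L, P₂ = 181 kPa.
W = nRT ln(V₂/V₁) = 3.79×8.314×830×ln(3.24) = 30800 J.

30800 J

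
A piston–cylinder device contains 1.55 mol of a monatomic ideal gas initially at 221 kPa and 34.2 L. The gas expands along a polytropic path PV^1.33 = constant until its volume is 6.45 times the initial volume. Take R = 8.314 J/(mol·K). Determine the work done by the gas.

T₁ = P₁V₁/(nR) = 221×34.2/(1.55×8.314) = 587 K.
Polytropic n=1.33: T₂ = T₁(V₁/V₂)^(n−1) = 587×(0.155)^0.33 = 317 K; P₂ = P₁(V₁/V₂)^n = 18.5 kPa.
W = (P₁V₁−P₂V₂)/(n−1) = (221×34.2−18.5×221)/0.33 = 10500 J.

10500 J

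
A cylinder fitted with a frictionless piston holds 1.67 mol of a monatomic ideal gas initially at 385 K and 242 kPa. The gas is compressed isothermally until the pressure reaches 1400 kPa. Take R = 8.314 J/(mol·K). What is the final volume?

V₁ = nRT₁/P₁ = 1.67×8.314×385/242 = 22.1 L.
Isothermal: T stays 385 K; PV = const ⇒ V₂ = 3.82 L, P₂ = 1400 kPa.

3.82 L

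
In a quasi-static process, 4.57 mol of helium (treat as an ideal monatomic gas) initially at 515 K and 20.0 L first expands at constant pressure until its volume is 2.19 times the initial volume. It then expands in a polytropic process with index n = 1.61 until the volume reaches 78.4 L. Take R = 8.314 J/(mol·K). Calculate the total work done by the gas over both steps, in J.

P₁ = nRT₁/V₁ = 4.57×8.314×515/20.0 = 978 kPa.
Step 1 — Isobaric: P stays 978 kPa; V/T = const ⇒ T₂ = 1130 K, V₂ = 43.8 L.
W = PΔV = 978×(43.8−20.0) kPa·L = 23300 J.
ΔU = nCvΔT = 4.57×12.5×(1130−515) = 34900 J.
Q = ΔU + W = nCpΔT = 58200 J.
State after step 1: P = 978 kPa, V = 43.8 L, T = 1130 K.
Step 2 — Polytropic n=1.61: T₂ = T₁(V₁/V₂)^(n−1) = 1130×(0.559)^0.61 = 791 K; P₂ = P₁(V₁/V₂)^n = 383 kPa.
W = (P₁V₁−P₂V₂)/(n−1) = (978×43.8−383×78.4)/0.61 = 21000 J.
ΔU = nCvΔT = 4.57×12.5×(791−1130) = -19200 J.
Q = ΔU + W = 1780 J.
Net over both steps: W = 44300 J, Q = 60000 J, ΔU = 15700 J.

44300 J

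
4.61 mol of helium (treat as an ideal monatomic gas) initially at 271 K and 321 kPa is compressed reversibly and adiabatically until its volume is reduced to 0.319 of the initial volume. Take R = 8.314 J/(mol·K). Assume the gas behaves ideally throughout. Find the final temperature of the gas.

580 K

V₁ = nRT₁/P₁ = 4.61×8.314×271/321 = 32.4 L.
Adiabatic: TV^(γ−1) = const ⇒ T₂ = 271×(3.13)^0.667 = 580 K; PV^γ = const ⇒ P₂ = 2160 kPa.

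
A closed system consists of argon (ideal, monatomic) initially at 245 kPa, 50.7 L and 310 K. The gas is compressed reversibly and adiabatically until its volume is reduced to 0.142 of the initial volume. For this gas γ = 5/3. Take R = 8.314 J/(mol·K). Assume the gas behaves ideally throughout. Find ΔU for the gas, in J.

n = P₁V₁/(RT₁) = 245×50.7/(8.314×310) = 4.82 mol.
Adiabatic: TV^(γ−1) = const ⇒ T₂ = 310×(7.04)^0.667 = 1140 K; PV^γ = const ⇒ P₂ = 6340 kPa.
For an ideal gas ΔU = nCvΔT with Cv = (3/2)R = 12.5 J/(mol·K).
ΔU = 4.82×12.5×(1140−310) = 49800 J.

49800 J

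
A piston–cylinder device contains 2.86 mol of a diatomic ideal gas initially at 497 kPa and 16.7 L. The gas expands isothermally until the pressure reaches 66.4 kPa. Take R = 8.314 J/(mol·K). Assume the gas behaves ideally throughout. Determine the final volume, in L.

T₁ = P₁V₁/(nR) = 497×16.7/(2.86×8.314) = 349 K.
Isothermal: T stays 349 K; PV = const ⇒ V₂ = 125 L, P₂ = 66.4 kPa.

125 L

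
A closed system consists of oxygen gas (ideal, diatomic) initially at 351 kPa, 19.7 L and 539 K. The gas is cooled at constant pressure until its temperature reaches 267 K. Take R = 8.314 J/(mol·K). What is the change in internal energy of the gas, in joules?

n = P₁V₁/(RT₁) = 351×19.7/(8.314×539) = 1.54 mol.
Isobaric: P stays 351 kPa; V/T = const ⇒ T₂ = 267 K, V₂ = 9.76 L.
For an ideal gas ΔU = nCvΔT with Cv = (5/2)R = 20.8 J/(mol·K).
ΔU = 1.54×20.8×(267−539) = -8720 J.

-8720 J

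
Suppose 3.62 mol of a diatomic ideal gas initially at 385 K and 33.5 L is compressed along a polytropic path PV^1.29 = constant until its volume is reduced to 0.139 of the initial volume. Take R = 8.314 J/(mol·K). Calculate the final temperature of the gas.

682 K

P₁ = nRT₁/V₁ = 3.62×8.314×385/33.5 = 346 kPa.
Polytropic n=1.29: T₂ = T₁(V₁/V₂)^(n−1) = 385×(7.19)^0.29 = 682 K; P₂ = P₁(V₁/V₂)^n = 4410 kPa.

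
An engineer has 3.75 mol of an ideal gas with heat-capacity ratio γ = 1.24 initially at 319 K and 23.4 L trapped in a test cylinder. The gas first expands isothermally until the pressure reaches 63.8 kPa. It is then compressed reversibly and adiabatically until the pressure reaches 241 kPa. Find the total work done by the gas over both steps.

P₁ = nRT₁/V₁ = 3.75×8.314×319/23.4 = 425 kPa.
Step 1 — Isothermal: T stays 319 K; PV = const ⇒ V₂ = 156 L, P₂ = 63.8 kPa.
ΔU = 0 (ideal gas, T constant).
W = nRT ln(V₂/V₁) = 3.75×8.314×319×ln(6.66) = 18900 J.
Q = ΔU + W = 18900 J.
State after step 1: P = 63.8 kPa, V = 156 L, T = 319 K.
Step 2 — Adiabatic: T₂/T₁ = (P₂/P₁)^((γ−1)/γ) ⇒ T₂ = 319×(3.78)^0.194 = 413 K; V₂ = 53.4 L.
ΔU = nCvΔT = 3.75×34.6×(413−319) = 12200 J.
Q = 0 for an adiabatic process, so W = −ΔU = -12200 J.
Net over both steps: W = 6700 J, Q = 18900 J, ΔU = 12200 J.

6700 J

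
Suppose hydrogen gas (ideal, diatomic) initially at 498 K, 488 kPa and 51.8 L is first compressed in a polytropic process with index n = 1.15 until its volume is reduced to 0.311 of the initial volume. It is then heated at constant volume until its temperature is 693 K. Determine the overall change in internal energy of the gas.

24700 J

n = P₁V₁/(RT₁) = 488×51.8/(8.314×498) = 6.11 mol.
Step 1 — Polytropic n=1.15: T₂ = T₁(V₁/V₂)^(n−1) = 498×(3.22)^0.15 = 593 K; P₂ = P₁(V₁/V₂)^n = 1870 kPa.
W = (P₁V₁−P₂V₂)/(n−1) = (488×51.8−1870×16.1)/0.15 = -32300 J.
ΔU = nCvΔT = 6.11×20.8×(593−498) = 12100 J.
Q = ΔU + W = -20200 J.
State after step 1: P = 1870 kPa, V = 16.1 L, T = 593 K.
Step 2 — Isochoric: V stays 16.1 L; P/T = const ⇒ T₂ = 693 K, P₂ = 2180 kPa.
W = 0 (no volume change).
ΔU = nCvΔT = 6.11×20.8×(693−593) = 12600 J.
Q = ΔU = 12600 J.
Net over both steps: W = -32300 J, Q = -7520 J, ΔU = 24700 J.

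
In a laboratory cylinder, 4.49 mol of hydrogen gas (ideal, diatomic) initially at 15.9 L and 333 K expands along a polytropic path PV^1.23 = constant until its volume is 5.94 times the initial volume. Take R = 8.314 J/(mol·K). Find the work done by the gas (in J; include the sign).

18200 J

P₁ = nRT₁/V₁ = 4.49×8.314×333/15.9 = 782 kPa.
Polytropic n=1.23: T₂ = T₁(V₁/V₂)^(n−1) = 333×(0.168)^0.23 = 221 K; P₂ = P₁(V₁/V₂)^n = 87.4 kPa.
W = (P₁V₁−P₂V₂)/(n−1) = (782×15.9−87.4×94.4)/0.23 = 18200 J.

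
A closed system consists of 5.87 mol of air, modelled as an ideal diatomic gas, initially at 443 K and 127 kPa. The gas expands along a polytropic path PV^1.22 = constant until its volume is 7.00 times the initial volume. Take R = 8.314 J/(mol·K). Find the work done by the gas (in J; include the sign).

34200 J

V₁ = nRT₁/P₁ = 5.87×8.314×443/127 = 170 L.
Polytropic n=1.22: T₂ = T₁(V₁/V₂)^(n−1) = 443×(0.143)^0.22 = 289 K; P₂ = P₁(V₁/V₂)^n = 11.8 kPa.
W = (P₁V₁−P₂V₂)/(n−1) = (127×170−11.8×1190)/0.22 = 34200 J.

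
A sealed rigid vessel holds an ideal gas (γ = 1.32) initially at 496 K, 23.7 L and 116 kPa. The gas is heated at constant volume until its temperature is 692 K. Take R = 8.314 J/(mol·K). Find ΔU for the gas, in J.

3390 J

n = P₁V₁/(RT₁) = 116×23.7/(8.314×496) = 0.667 mol.
Isochoric: V stays 23.7 L; P/T = const ⇒ T₂ = 692 K, P₂ = 162 kPa.
For an ideal gas ΔU = nCvΔT with Cv = R/(γ−1) = 26.0 J/(mol·K).
ΔU = 0.667×26.0×(692−496) = 3390 J.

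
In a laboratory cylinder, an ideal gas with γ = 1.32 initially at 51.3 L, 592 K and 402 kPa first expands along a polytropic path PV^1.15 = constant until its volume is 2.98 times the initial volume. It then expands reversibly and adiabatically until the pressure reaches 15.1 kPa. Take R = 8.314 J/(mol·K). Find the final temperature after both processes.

308 K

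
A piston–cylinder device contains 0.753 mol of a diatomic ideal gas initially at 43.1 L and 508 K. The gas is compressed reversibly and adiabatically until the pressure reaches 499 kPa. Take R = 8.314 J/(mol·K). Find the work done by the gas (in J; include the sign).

P₁ = nRT₁/V₁ = 0.753×8.314×508/43.1 = 73.8 kPa.
Adiabatic: T₂/T₁ = (P₂/P₁)^((γ−1)/γ) ⇒ T₂ = 508×(6.76)^0.286 = 877 K; V₂ = 11.0 L.
ΔU = nCvΔT = 0.753×20.8×(877−508) = 5780 J.
Q = 0 for an adiabatic process, so W = −ΔU = -5780 J.

-5780 J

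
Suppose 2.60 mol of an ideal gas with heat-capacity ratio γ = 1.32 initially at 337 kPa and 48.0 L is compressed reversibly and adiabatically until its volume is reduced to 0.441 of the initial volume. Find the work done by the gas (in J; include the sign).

-15100 J

T₁ = P₁V₁/(nR) = 337×48.0/(2.60×8.314) = 748 K.
Adiabatic: TV^(γ−1) = const ⇒ T₂ = 748×(2.27)^0.320 = 972 K; PV^γ = const ⇒ P₂ = 993 kPa.
ΔU = nCvΔT = 2.60×26.0×(972−748) = 15100 J.
Q = 0 for an adiabatic process, so W = −ΔU = -15100 J.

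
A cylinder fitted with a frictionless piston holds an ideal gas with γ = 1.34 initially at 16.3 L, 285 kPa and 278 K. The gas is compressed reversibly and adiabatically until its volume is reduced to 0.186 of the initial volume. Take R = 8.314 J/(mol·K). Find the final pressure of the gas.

2710 kPa

Adiabatic: TV^(γ−1) = const ⇒ T₂ = 278×(5.38)^0.340 = 493 K; PV^γ = const ⇒ P₂ = 2710 kPa.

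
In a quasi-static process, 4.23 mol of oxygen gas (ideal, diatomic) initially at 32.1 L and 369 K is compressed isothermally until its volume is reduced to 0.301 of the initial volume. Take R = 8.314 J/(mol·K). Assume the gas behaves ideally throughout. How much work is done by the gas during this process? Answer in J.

-15600 J

P₁ = nRT₁/V₁ = 4.23×8.314×369/32.1 = 404 kPa.
Isothermal: T stays 369 K; PV = const ⇒ V₂ = 9.66 L, P₂ = 1340 kPa.
W = nRT ln(V₂/V₁) = 4.23×8.314×369×ln(0.301) = -15600 J.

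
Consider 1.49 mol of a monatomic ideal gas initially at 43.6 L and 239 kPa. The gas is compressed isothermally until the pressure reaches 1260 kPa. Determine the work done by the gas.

-17300 J

T₁ = P₁V₁/(nR) = 239×43.6/(1.49×8.314) = 841 K.
Isothermal: T stays 841 K; PV = const ⇒ V₂ = 8.27 L, P₂ = 1260 kPa.
W = nRT ln(V₂/V₁) = 1.49×8.314×841×ln(0.190) = -17300 J.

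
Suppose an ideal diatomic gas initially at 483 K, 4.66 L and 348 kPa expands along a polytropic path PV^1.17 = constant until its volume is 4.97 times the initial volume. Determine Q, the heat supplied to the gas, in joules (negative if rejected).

1310 J

n = P₁V₁/(RT₁) = 348×4.66/(8.314×483) = 0.404 mol.
Polytropic n=1.17: T₂ = T₁(V₁/V₂)^(n−1) = 483×(0.201)^0.17 = 368 K; P₂ = P₁(V₁/V₂)^n = 53.3 kPa.
W = (P₁V₁−P₂V₂)/(n−1) = (348×4.66−53.3×23.2)/0.17 = 2280 J.
ΔU = nCvΔT = 0.404×20.8×(368−483) = -967 J.
Q = ΔU + W = 1310 J.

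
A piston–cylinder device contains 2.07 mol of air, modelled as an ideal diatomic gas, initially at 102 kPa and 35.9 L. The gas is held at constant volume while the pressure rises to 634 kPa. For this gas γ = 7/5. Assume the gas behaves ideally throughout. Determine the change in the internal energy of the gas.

T₁ = P₁V₁/(nR) = 102×35.9/(2.07×8.314) = 213 K.
Isochoric: V stays 35.9 L; P/T = const ⇒ T₂ = 1320 K, P₂ = 634 kPa.
For an ideal gas ΔU = nCvΔT with Cv = (5/2)R = 20.8 J/(mol·K).
ΔU = 2.07×20.8×(1320−213) = 47700 J.

47700 J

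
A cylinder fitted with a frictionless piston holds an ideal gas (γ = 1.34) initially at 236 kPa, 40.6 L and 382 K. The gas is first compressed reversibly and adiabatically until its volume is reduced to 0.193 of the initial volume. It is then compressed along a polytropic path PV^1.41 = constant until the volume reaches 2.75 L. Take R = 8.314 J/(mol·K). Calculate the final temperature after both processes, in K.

n = P₁V₁/(RT₁) = 236×40.6/(8.314×382) = 3.02 mol.
Step 1 — Adiabatic: TV^(γ−1) = const ⇒ T₂ = 382×(5.18)^0.340 = 668 K; PV^γ = const ⇒ P₂ = 2140 kPa.
ΔU = nCvΔT = 3.02×24.5×(668−382) = 21100 J.
Q = 0 for an adiabatic process, so W = −ΔU = -21100 J.
State after step 1: P = 2140 kPa, V = 7.84 L, T = 668 K.
Step 2 — Polytropic n=1.41: T₂ = T₁(V₁/V₂)^(n−1) = 668×(2.85)^0.41 = 1030 K; P₂ = P₁(V₁/V₂)^n = 9360 kPa.
W = (P₁V₁−P₂V₂)/(n−1) = (2140×7.84−9360×2.75)/0.41 = -21900 J.
ΔU = nCvΔT = 3.02×24.5×(1030−668) = 26400 J.
Q = ΔU + W = 4510 J.
Net over both steps: W = -43000 J, Q = 4510 J, ΔU = 47600 J.

1030 K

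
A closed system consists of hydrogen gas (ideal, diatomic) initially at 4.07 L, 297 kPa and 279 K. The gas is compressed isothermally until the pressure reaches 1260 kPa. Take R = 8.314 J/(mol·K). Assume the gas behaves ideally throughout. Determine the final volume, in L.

0.959 L

Isothermal: T stays 279 K; PV = const ⇒ V₂ = 0.959 L, P₂ = 1260 kPa.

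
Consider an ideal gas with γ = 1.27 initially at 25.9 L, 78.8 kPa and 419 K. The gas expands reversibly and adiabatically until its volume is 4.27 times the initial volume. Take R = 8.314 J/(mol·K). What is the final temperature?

Adiabatic: TV^(γ−1) = const ⇒ T₂ = 419×(0.234)^0.270 = 283 K; PV^γ = const ⇒ P₂ = 12.5 kPa.

283 K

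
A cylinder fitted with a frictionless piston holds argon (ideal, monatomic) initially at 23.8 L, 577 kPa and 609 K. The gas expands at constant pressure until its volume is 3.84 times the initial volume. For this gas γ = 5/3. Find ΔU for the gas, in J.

n = P₁V₁/(RT₁) = 577×23.8/(8.314×609) = 2.71 mol.
Isobaric: P stays 577 kPa; V/T = const ⇒ T₂ = 2340 K, V₂ = 91.4 L.
For an ideal gas ΔU = nCvΔT with Cv = (3/2)R = 12.5 J/(mol·K).
ΔU = 2.71×12.5×(2340−609) = 58500 J.

58500 J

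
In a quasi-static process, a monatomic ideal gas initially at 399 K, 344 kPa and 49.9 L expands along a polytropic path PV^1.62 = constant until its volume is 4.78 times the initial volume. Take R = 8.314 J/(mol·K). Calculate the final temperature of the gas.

151 K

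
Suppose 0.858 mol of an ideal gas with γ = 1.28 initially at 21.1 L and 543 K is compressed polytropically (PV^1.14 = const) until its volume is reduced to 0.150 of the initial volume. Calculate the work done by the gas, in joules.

P₁ = nRT₁/V₁ = 0.858×8.314×543/21.1 = 184 kPa.
Polytropic n=1.14: T₂ = T₁(V₁/V₂)^(n−1) = 543×(6.67)^0.14 = 708 K; P₂ = P₁(V₁/V₂)^n = 1600 kPa.
W = (P₁V₁−P₂V₂)/(n−1) = (184×21.1−1600×3.17)/0.14 = -8420 J.

-8420 J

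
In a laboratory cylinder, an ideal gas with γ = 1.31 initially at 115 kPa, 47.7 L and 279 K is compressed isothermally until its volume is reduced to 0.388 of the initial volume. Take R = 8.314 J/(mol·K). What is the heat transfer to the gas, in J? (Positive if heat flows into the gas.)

n = P₁V₁/(RT₁) = 115×47.7/(8.314×279) = 2.36 mol.
Isothermal: T stays 279 K; PV = const ⇒ V₂ = 18.5 L, P₂ = 296 kPa.
ΔU = 0 (ideal gas, T constant).
W = nRT ln(V₂/V₁) = 2.36×8.314×279×ln(0.388) = -5190 J.
Q = ΔU + W = -5190 J.

-5190 J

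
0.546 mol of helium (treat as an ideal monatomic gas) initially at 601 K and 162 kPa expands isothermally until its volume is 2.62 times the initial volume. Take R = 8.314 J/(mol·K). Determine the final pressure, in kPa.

61.8 kPa

V₁ = nRT₁/P₁ = 0.546×8.314×601/162 = 16.8 L.
Isothermal: T stays 601 K; PV = const ⇒ V₂ = 44.1 L, P₂ = 61.8 kPa.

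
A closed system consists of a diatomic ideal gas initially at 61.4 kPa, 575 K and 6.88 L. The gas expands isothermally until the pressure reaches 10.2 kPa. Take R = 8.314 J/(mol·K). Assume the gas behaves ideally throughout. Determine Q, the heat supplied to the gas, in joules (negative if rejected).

n = P₁V₁/(RT₁) = 61.4×6.88/(8.314×575) = 0.0884 mol.
Isothermal: T stays 575 K; PV = const ⇒ V₂ = 41.4 L, P₂ = 10.2 kPa.
ΔU = 0 (ideal gas, T constant).
W = nRT ln(V₂/V₁) = 0.0884×8.314×575×ln(6.02) = 758 J.
Q = ΔU + W = 758 J.

758 J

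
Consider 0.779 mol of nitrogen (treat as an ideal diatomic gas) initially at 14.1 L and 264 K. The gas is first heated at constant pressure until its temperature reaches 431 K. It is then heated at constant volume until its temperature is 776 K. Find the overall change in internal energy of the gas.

P₁ = nRT₁/V₁ = 0.779×8.314×264/14.1 = 121 kPa.
Step 1 — Isobaric: P stays 121 kPa; V/T = const ⇒ T₂ = 431 K, V₂ = 23.0 L.
W = PΔV = 121×(23.0−14.1) kPa·L = 1080 J.
ΔU = nCvΔT = 0.779×20.8×(431−264) = 2700 J.
Q = ΔU + W = nCpΔT = 3790 J.
State after step 1: P = 121 kPa, V = 23.0 L, T = 431 K.
Step 2 — Isochoric: V stays 23.0 L; P/T = const ⇒ T₂ = 776 K, P₂ = 218 kPa.
W = 0 (no volume change).
ΔU = nCvΔT = 0.779×20.8×(776−431) = 5590 J.
Q = ΔU = 5590 J.
Net over both steps: W = 1080 J, Q = 9370 J, ΔU = 8290 J.

8290 J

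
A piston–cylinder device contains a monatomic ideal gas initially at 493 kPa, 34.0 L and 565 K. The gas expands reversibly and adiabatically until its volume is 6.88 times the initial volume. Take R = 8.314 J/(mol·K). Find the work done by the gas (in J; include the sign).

18200 J

n = P₁V₁/(RT₁) = 493×34.0/(8.314×565) = 3.57 mol.
Adiabatic: TV^(γ−1) = const ⇒ T₂ = 565×(0.145)^0.667 = 156 K; PV^γ = const ⇒ P₂ = 19.8 kPa.
ΔU = nCvΔT = 3.57×12.5×(156−565) = -18200 J.
Q = 0 for an adiabatic process, so W = −ΔU = 18200 J.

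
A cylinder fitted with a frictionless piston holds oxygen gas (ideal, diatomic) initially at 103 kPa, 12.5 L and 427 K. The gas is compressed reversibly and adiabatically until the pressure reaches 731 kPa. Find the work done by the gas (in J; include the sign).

n = P₁V₁/(RT₁) = 103×12.5/(8.314×427) = 0.363 mol.
Adiabatic: T₂/T₁ = (P₂/P₁)^((γ−1)/γ) ⇒ T₂ = 427×(7.10)^0.286 = 747 K; V₂ = 3.08 L.
ΔU = nCvΔT = 0.363×20.8×(747−427) = 2420 J.
Q = 0 for an adiabatic process, so W = −ΔU = -2420 J.

-2420 J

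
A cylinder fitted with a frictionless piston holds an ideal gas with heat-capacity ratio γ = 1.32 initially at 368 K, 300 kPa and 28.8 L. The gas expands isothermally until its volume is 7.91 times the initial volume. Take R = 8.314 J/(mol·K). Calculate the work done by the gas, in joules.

n = P₁V₁/(RT₁) = 300×28.8/(8.314×368) = 2.82 mol.
Isothermal: T stays 368 K; PV = const ⇒ V₂ = 228 L, P₂ = 37.9 kPa.
W = nRT ln(V₂/V₁) = 2.82×8.314×368×ln(7.91) = 17900 J.

17900 J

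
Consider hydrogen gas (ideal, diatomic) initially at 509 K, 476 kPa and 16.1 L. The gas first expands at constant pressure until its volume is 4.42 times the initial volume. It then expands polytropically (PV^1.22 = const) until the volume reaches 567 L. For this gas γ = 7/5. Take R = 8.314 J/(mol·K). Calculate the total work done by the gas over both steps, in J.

n = P₁V₁/(RT₁) = 476×16.1/(8.314×509) = 1.81 mol.
Step 1 — Isobaric: P stays 476 kPa; V/T = const ⇒ T₂ = 2250 K, V₂ = 71.2 L.
W = PΔV = 476×(71.2−16.1) kPa·L = 26200 J.
ΔU = nCvΔT = 1.81×20.8×(2250−509) = 65500 J.
Q = ΔU + W = nCpΔT = 91700 J.
State after step 1: P = 476 kPa, V = 71.2 L, T = 2250 K.
Step 2 — Polytropic n=1.22: T₂ = T₁(V₁/V₂)^(n−1) = 2250×(0.126)^0.22 = 1430 K; P₂ = P₁(V₁/V₂)^n = 37.8 kPa.
W = (P₁V₁−P₂V₂)/(n−1) = (476×71.2−37.8×567)/0.22 = 56400 J.
ΔU = nCvΔT = 1.81×20.8×(1430−2250) = -31000 J.
Q = ΔU + W = 25400 J.
Net over both steps: W = 82600 J, Q = 117000 J, ΔU = 34500 J.

82600 J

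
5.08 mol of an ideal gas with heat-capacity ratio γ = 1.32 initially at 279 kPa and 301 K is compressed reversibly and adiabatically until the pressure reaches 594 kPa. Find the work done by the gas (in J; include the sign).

-7990 J

V₁ = nRT₁/P₁ = 5.08×8.314×301/279 = 45.6 L.
Adiabatic: T₂/T₁ = (P₂/P₁)^((γ−1)/γ) ⇒ T₂ = 301×(2.13)^0.242 = 362 K; V₂ = 25.7 L.
ΔU = nCvΔT = 5.08×26.0×(362−301) = 7990 J.
Q = 0 for an adiabatic process, so W = −ΔU = -7990 J.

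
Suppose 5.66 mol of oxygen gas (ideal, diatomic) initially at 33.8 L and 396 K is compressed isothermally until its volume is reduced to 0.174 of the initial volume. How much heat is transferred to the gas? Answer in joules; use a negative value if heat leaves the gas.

P₁ = nRT₁/V₁ = 5.66×8.314×396/33.8 = 551 kPa.
Isothermal: T stays 396 K; PV = const ⇒ V₂ = 5.88 L, P₂ = 3170 kPa.
ΔU = 0 (ideal gas, T constant).
W = nRT ln(V₂/V₁) = 5.66×8.314×396×ln(0.174) = -32600 J.
Q = ΔU + W = -32600 J.

-32600 J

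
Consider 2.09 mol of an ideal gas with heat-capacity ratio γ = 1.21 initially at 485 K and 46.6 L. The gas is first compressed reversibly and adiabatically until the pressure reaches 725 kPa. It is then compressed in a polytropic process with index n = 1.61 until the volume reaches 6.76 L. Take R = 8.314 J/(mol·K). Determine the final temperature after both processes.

995 K

P₁ = nRT₁/V₁ = 2.09×8.314×485/46.6 = 181 kPa.
Step 1 — Adiabatic: T₂/T₁ = (P₂/P₁)^((γ−1)/γ) ⇒ T₂ = 485×(4.01)^0.174 = 617 K; V₂ = 14.8 L.
ΔU = nCvΔT = 2.09×39.6×(617−485) = 10900 J.
Q = 0 for an adiabatic process, so W = −ΔU = -10900 J.
State after step 1: P = 725 kPa, V = 14.8 L, T = 617 K.
Step 2 — Polytropic n=1.61: T₂ = T₁(V₁/V₂)^(n−1) = 617×(2.19)^0.61 = 995 K; P₂ = P₁(V₁/V₂)^n = 2560 kPa.
W = (P₁V₁−P₂V₂)/(n−1) = (725×14.8−2560×6.76)/0.61 = -10800 J.
ΔU = nCvΔT = 2.09×39.6×(995−617) = 31300 J.
Q = ΔU + W = 20500 J.
Net over both steps: W = -21700 J, Q = 20500 J, ΔU = 42200 J.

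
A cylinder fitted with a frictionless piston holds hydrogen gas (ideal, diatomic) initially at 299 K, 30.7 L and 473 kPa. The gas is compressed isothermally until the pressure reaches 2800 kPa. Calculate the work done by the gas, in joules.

n = P₁V₁/(RT₁) = 473×30.7/(8.314×299) = 5.84 mol.
Isothermal: T stays 299 K; PV = const ⇒ V₂ = 5.19 L, P₂ = 2800 kPa.
W = nRT ln(V₂/V₁) = 5.84×8.314×299×ln(0.169) = -25800 J.

-25800 J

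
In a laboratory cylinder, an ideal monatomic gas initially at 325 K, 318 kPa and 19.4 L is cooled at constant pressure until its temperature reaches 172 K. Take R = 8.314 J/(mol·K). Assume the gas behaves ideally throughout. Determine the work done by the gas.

n = P₁V₁/(RT₁) = 318×19.4/(8.314×325) = 2.28 mol.
Isobaric: P stays 318 kPa; V/T = const ⇒ T₂ = 172 K, V₂ = 10.3 L.
W = PΔV = 318×(10.3−19.4) kPa·L = -2900 J.

-2900 J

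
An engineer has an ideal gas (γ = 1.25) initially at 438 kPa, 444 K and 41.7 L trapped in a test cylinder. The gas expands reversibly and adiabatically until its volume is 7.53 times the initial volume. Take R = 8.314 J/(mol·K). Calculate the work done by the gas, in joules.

n = P₁V₁/(RT₁) = 438×41.7/(8.314×444) = 4.95 mol.
Adiabatic: TV^(γ−1) = const ⇒ T₂ = 444×(0.133)^0.250 = 268 K; PV^γ = const ⇒ P₂ = 35.1 kPa.
ΔU = nCvΔT = 4.95×33.3×(268−444) = -29000 J.
Q = 0 for an adiabatic process, so W = −ΔU = 29000 J.

29000 J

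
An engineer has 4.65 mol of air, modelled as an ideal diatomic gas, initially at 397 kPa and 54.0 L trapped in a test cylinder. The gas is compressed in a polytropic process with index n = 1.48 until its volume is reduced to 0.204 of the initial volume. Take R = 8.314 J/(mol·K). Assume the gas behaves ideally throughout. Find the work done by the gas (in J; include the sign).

T₁ = P₁V₁/(nR) = 397×54.0/(4.65×8.314) = 555 K.
Polytropic n=1.48: T₂ = T₁(V₁/V₂)^(n−1) = 555×(4.90)^0.48 = 1190 K; P₂ = P₁(V₁/V₂)^n = 4170 kPa.
W = (P₁V₁−P₂V₂)/(n−1) = (397×54.0−4170×11.0)/0.48 = -51100 J.

-51100 J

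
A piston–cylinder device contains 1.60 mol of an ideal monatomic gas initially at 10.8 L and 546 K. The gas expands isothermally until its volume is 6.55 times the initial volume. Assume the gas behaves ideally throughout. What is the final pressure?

103 kPa

P₁ = nRT₁/V₁ = 1.60×8.314×546/10.8 = 673 kPa.
Isothermal: T stays 546 K; PV = const ⇒ V₂ = 70.7 L, P₂ = 103 kPa.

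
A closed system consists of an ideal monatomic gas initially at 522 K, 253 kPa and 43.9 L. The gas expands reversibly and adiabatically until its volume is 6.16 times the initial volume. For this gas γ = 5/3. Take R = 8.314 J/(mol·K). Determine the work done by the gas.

11700 J

n = P₁V₁/(RT₁) = 253×43.9/(8.314×522) = 2.56 mol.
Adiabatic: TV^(γ−1) = const ⇒ T₂ = 522×(0.162)^0.667 = 155 K; PV^γ = const ⇒ P₂ = 12.2 kPa.
ΔU = nCvΔT = 2.56×12.5×(155−522) = -11700 J.
Q = 0 for an adiabatic process, so W = −ΔU = 11700 J.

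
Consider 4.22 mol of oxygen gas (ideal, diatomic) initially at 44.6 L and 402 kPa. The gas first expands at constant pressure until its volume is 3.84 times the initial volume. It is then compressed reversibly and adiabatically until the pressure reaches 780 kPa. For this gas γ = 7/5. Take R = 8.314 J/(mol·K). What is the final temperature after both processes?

2370 K

T₁ = P₁V₁/(nR) = 402×44.6/(4.22×8.314) = 511 K.
Step 1 — Isobaric: P stays 402 kPa; V/T = const ⇒ T₂ = 1960 K, V₂ = 171 L.
W = PΔV = 402×(171−44.6) kPa·L = 50900 J.
ΔU = nCvΔT = 4.22×20.8×(1960−511) = 127000 J.
Q = ΔU + W = nCpΔT = 178000 J.
State after step 1: P = 402 kPa, V = 171 L, T = 1960 K.
Step 2 — Adiabatic: T₂/T₁ = (P₂/P₁)^((γ−1)/γ) ⇒ T₂ = 1960×(1.94)^0.286 = 2370 K; V₂ = 107 L.
ΔU = nCvΔT = 4.22×20.8×(2370−1960) = 35900 J.
Q = 0 for an adiabatic process, so W = −ΔU = -35900 J.
Net over both steps: W = 15000 J, Q = 178000 J, ΔU = 163000 J.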